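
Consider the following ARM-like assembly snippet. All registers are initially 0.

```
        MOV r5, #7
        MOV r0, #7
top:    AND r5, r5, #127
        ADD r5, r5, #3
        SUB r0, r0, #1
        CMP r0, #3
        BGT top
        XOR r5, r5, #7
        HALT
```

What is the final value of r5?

after MOV r5, #7: r5=7
after MOV r0, #7: r0=7
after AND r5, r5, #127: r5=7&127=7
after ADD r5, r5, #3: r5=7+3=10
after SUB r0, r0, #1: r0=7-1=6
CMP r0, #3  (cmp 6,3)
BGT top: taken
after AND r5, r5, #127: r5=10&127=10
after ADD r5, r5, #3: r5=10+3=13
after SUB r0, r0, #1: r0=6-1=5
CMP r0, #3  (cmp 5,3)
BGT top: taken
after AND r5, r5, #127: r5=13&127=13
after ADD r5, r5, #3: r5=13+3=16
after SUB r0, r0, #1: r0=5-1=4
CMP r0, #3  (cmp 4,3)
BGT top: taken
after AND r5, r5, #127: r5=16&127=16
after ADD r5, r5, #3: r5=16+3=19
after SUB r0, r0, #1: r0=4-1=3
CMP r0, #3  (cmp 3,3)
BGT top: not taken
after XOR r5, r5, #7: r5=19^7=20
halt.

20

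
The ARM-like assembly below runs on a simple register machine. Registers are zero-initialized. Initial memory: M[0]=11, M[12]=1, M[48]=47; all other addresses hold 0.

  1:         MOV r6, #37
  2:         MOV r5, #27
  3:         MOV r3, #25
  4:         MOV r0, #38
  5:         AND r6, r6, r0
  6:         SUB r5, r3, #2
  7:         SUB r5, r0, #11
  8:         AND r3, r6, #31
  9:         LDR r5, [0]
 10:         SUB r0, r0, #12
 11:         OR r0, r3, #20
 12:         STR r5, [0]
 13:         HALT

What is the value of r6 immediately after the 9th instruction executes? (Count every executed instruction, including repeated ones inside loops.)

r6=37
r5=27
r3=25
r0=38
r6=37&38=36
r5=25-2=23
r5=38-11=27
r3=36&31=4
r5=M[0]=11
After step 9: r6 = 36.

36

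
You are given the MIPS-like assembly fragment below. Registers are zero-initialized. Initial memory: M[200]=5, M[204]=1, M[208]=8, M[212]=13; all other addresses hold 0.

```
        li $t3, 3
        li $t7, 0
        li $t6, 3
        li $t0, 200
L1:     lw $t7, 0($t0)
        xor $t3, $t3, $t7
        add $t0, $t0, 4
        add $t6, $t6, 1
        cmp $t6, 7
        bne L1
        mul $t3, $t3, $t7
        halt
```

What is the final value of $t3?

26

li $t3, 3 → $t3=3
li $t7, 0 → $t7=0
li $t6, 3 → $t6=3
li $t0, 200 → $t0=200
lw $t7, 0($t0) → $t7=M[200]=5
xor $t3, $t3, $t7 → $t3=3^5=6
add $t0, $t0, 4 → $t0=200+4=204
add $t6, $t6, 1 → $t6=3+1=4
cmp $t6, 7  (cmp 4,7)
bne L1: taken
lw $t7, 0($t0) → $t7=M[204]=1
xor $t3, $t3, $t7 → $t3=6^1=7
add $t0, $t0, 4 → $t0=204+4=208
add $t6, $t6, 1 → $t6=4+1=5
cmp $t6, 7  (cmp 5,7)
bne L1: taken
lw $t7, 0($t0) → $t7=M[208]=8
xor $t3, $t3, $t7 → $t3=7^8=15
add $t0, $t0, 4 → $t0=208+4=212
add $t6, $t6, 1 → $t6=5+1=6
cmp $t6, 7  (cmp 6,7)
bne L1: taken
lw $t7, 0($t0) → $t7=M[212]=13
xor $t3, $t3, $t7 → $t3=15^13=2
add $t0, $t0, 4 → $t0=212+4=216
add $t6, $t6, 1 → $t6=6+1=7
cmp $t6, 7  (cmp 7,7)
bne L1: not taken
mul $t3, $t3, $t7 → $t3=2*13=26
halt.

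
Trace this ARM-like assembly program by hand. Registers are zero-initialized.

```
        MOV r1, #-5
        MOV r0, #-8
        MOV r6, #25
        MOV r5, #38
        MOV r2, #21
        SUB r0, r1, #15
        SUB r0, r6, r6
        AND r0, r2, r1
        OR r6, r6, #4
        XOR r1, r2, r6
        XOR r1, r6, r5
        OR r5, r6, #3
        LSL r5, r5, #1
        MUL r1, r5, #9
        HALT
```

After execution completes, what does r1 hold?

558

MOV r1, #-5 → r1=-5
MOV r0, #-8 → r0=-8
MOV r6, #25 → r6=25
MOV r5, #38 → r5=38
MOV r2, #21 → r2=21
SUB r0, r1, #15 → r0=(-5)-15=-20
SUB r0, r6, r6 → r0=25-25=0
AND r0, r2, r1 → r0=21&(-5)=17
OR r6, r6, #4 → r6=25|4=29
XOR r1, r2, r6 → r1=21^29=8
XOR r1, r6, r5 → r1=29^38=59
OR r5, r6, #3 → r5=29|3=31
LSL r5, r5, #1 → r5=31<<1=62
MUL r1, r5, #9 → r1=62*9=558
halt.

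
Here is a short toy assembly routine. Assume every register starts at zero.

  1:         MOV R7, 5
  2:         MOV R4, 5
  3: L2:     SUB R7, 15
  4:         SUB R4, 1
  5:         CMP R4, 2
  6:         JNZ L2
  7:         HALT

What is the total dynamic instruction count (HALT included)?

15

MOV R7, 5 → R7=5
MOV R4, 5 → R4=5
SUB R7, 15 → R7=5-15=-10
SUB R4, 1 → R4=5-1=4
CMP R4, 2  (cmp 4,2)
JNZ L2: taken
SUB R7, 15 → R7=(-10)-15=-25
SUB R4, 1 → R4=4-1=3
CMP R4, 2  (cmp 3,2)
JNZ L2: taken
SUB R7, 15 → R7=(-25)-15=-40
SUB R4, 1 → R4=3-1=2
CMP R4, 2  (cmp 2,2)
JNZ L2: not taken
halt.
Total executed instructions: 15.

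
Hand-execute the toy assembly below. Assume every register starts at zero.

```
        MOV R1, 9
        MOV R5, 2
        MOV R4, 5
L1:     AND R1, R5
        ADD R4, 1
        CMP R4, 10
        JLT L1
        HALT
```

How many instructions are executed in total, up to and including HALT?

MOV R1, 9 → R1=9
MOV R5, 2 → R5=2
MOV R4, 5 → R4=5
AND R1, R5 → R1=9&2=0
ADD R4, 1 → R4=5+1=6
CMP R4, 10  (cmp 6,10)
JLT L1: taken
AND R1, R5 → R1=0&2=0
ADD R4, 1 → R4=6+1=7
CMP R4, 10  (cmp 7,10)
JLT L1: taken
AND R1, R5 → R1=0&2=0
ADD R4, 1 → R4=7+1=8
CMP R4, 10  (cmp 8,10)
JLT L1: taken
AND R1, R5 → R1=0&2=0
ADD R4, 1 → R4=8+1=9
CMP R4, 10  (cmp 9,10)
JLT L1: taken
AND R1, R5 → R1=0&2=0
ADD R4, 1 → R4=9+1=10
CMP R4, 10  (cmp 10,10)
JLT L1: not taken
halt.
Total executed instructions: 24.

24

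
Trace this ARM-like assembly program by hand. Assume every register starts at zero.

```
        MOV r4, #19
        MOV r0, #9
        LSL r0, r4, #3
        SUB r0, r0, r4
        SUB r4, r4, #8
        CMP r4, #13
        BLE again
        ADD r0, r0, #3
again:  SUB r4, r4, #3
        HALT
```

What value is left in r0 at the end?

133

MOV r4, #19 → r4=19
MOV r0, #9 → r0=9
LSL r0, r4, #3 → r0=19<<3=152
SUB r0, r0, r4 → r0=152-19=133
SUB r4, r4, #8 → r4=19-8=11
CMP r4, #13  (cmp 11,13)
BLE again: taken
SUB r4, r4, #3 → r4=11-3=8
halt.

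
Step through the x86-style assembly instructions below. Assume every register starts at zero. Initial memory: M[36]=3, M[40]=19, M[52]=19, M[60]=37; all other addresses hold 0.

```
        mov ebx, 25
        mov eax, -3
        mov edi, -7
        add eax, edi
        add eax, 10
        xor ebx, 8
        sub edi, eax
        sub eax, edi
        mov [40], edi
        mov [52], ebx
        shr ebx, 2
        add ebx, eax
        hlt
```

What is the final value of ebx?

11

ebx=25
eax=-3
edi=-7
eax=(-3)+(-7)=-10
eax=(-10)+10=0
ebx=25^8=17
edi=(-7)-0=-7
eax=0-(-7)=7
mov [40], edi → M[40]=-7
mov [52], ebx → M[52]=17
ebx=17>>2=4
ebx=4+7=11
halt.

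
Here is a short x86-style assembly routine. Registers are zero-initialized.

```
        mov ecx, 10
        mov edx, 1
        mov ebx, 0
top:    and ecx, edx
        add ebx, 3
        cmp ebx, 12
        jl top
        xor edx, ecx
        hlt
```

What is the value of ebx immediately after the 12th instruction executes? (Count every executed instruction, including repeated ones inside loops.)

6

after mov ecx, 10: ecx=10
after mov edx, 1: edx=1
after mov ebx, 0: ebx=0
after and ecx, edx: ecx=10&1=0
after add ebx, 3: ebx=0+3=3
cmp ebx, 12  (cmp 3,12)
jl top: taken
after and ecx, edx: ecx=0&1=0
after add ebx, 3: ebx=3+3=6
cmp ebx, 12  (cmp 6,12)
jl top: taken
after and ecx, edx: ecx=0&1=0
After step 12: ebx = 6.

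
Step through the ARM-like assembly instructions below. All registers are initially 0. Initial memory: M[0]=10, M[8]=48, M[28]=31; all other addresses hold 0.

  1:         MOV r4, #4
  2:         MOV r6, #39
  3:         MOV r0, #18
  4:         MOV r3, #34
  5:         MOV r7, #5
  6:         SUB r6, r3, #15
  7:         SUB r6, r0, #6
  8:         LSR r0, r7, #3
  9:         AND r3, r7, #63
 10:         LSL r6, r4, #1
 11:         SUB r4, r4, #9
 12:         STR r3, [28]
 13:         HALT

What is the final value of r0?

after MOV r4, #4: r4=4
after MOV r6, #39: r6=39
after MOV r0, #18: r0=18
after MOV r3, #34: r3=34
after MOV r7, #5: r7=5
after SUB r6, r3, #15: r6=34-15=19
after SUB r6, r0, #6: r6=18-6=12
after LSR r0, r7, #3: r0=5>>3=0
after AND r3, r7, #63: r3=5&63=5
after LSL r6, r4, #1: r6=4<<1=8
after SUB r4, r4, #9: r4=4-9=-5
STR r3, [28] → M[28]=5
halt.

0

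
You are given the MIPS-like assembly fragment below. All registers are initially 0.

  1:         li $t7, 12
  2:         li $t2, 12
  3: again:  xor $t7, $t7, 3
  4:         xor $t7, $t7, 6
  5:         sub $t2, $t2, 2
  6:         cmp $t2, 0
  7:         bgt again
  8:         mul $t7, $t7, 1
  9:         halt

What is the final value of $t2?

0

li $t7, 12 → $t7=12
li $t2, 12 → $t2=12
xor $t7, $t7, 3 → $t7=12^3=15
xor $t7, $t7, 6 → $t7=15^6=9
sub $t2, $t2, 2 → $t2=12-2=10
cmp $t2, 0  (cmp 10,0)
bgt again: taken
xor $t7, $t7, 3 → $t7=9^3=10
xor $t7, $t7, 6 → $t7=10^6=12
sub $t2, $t2, 2 → $t2=10-2=8
cmp $t2, 0  (cmp 8,0)
bgt again: taken
xor $t7, $t7, 3 → $t7=12^3=15
xor $t7, $t7, 6 → $t7=15^6=9
sub $t2, $t2, 2 → $t2=8-2=6
cmp $t2, 0  (cmp 6,0)
bgt again: taken
xor $t7, $t7, 3 → $t7=9^3=10
xor $t7, $t7, 6 → $t7=10^6=12
sub $t2, $t2, 2 → $t2=6-2=4
cmp $t2, 0  (cmp 4,0)
bgt again: taken
xor $t7, $t7, 3 → $t7=12^3=15
xor $t7, $t7, 6 → $t7=15^6=9
sub $t2, $t2, 2 → $t2=4-2=2
cmp $t2, 0  (cmp 2,0)
bgt again: taken
xor $t7, $t7, 3 → $t7=9^3=10
xor $t7, $t7, 6 → $t7=10^6=12
sub $t2, $t2, 2 → $t2=2-2=0
cmp $t2, 0  (cmp 0,0)
bgt again: not taken
mul $t7, $t7, 1 → $t7=12*1=12
halt.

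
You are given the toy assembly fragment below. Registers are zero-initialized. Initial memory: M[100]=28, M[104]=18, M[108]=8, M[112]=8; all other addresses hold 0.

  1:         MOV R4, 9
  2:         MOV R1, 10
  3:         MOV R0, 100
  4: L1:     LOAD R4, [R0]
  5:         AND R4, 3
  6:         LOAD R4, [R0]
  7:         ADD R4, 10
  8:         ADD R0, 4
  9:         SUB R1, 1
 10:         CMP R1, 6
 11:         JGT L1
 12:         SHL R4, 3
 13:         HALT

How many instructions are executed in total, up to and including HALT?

after MOV R4, 9: R4=9
after MOV R1, 10: R1=10
after MOV R0, 100: R0=100
after LOAD R4, [R0]: R4=M[100]=28
after AND R4, 3: R4=28&3=0
after LOAD R4, [R0]: R4=M[100]=28
after ADD R4, 10: R4=28+10=38
after ADD R0, 4: R0=100+4=104
after SUB R1, 1: R1=10-1=9
CMP R1, 6  (cmp 9,6)
JGT L1: taken
after LOAD R4, [R0]: R4=M[104]=18
after AND R4, 3: R4=18&3=2
after LOAD R4, [R0]: R4=M[104]=18
after ADD R4, 10: R4=18+10=28
after ADD R0, 4: R0=104+4=108
after SUB R1, 1: R1=9-1=8
CMP R1, 6  (cmp 8,6)
JGT L1: taken
after LOAD R4, [R0]: R4=M[108]=8
after AND R4, 3: R4=8&3=0
after LOAD R4, [R0]: R4=M[108]=8
after ADD R4, 10: R4=8+10=18
after ADD R0, 4: R0=108+4=112
after SUB R1, 1: R1=8-1=7
CMP R1, 6  (cmp 7,6)
JGT L1: taken
after LOAD R4, [R0]: R4=M[112]=8
after AND R4, 3: R4=8&3=0
after LOAD R4, [R0]: R4=M[112]=8
after ADD R4, 10: R4=8+10=18
after ADD R0, 4: R0=112+4=116
after SUB R1, 1: R1=7-1=6
CMP R1, 6  (cmp 6,6)
JGT L1: not taken
after SHL R4, 3: R4=18<<3=144
halt.
Total executed instructions: 37.

37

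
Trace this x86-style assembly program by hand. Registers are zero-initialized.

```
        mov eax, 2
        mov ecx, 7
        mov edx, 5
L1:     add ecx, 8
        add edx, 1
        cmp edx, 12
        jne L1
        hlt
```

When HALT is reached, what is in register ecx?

eax=2
ecx=7
edx=5
ecx=7+8=15
edx=5+1=6
cmp edx, 12  (cmp 6,12)
jne L1: taken
ecx=15+8=23
edx=6+1=7
cmp edx, 12  (cmp 7,12)
jne L1: taken
ecx=23+8=31
edx=7+1=8
cmp edx, 12  (cmp 8,12)
jne L1: taken
ecx=31+8=39
edx=8+1=9
cmp edx, 12  (cmp 9,12)
jne L1: taken
ecx=39+8=47
edx=9+1=10
cmp edx, 12  (cmp 10,12)
jne L1: taken
ecx=47+8=55
edx=10+1=11
cmp edx, 12  (cmp 11,12)
jne L1: taken
ecx=55+8=63
edx=11+1=12
cmp edx, 12  (cmp 12,12)
jne L1: not taken
halt.

63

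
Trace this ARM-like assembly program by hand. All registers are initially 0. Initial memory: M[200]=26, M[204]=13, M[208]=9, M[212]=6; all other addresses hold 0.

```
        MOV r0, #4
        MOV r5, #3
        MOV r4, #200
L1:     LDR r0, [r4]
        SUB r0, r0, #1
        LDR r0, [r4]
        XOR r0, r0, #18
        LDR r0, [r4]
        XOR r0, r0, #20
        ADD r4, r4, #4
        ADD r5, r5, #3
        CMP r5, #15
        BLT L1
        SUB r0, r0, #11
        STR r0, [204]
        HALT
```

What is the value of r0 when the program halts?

7

after MOV r0, #4: r0=4
after MOV r5, #3: r5=3
after MOV r4, #200: r4=200
after LDR r0, [r4]: r0=M[200]=26
after SUB r0, r0, #1: r0=26-1=25
after LDR r0, [r4]: r0=M[200]=26
after XOR r0, r0, #18: r0=26^18=8
after LDR r0, [r4]: r0=M[200]=26
after XOR r0, r0, #20: r0=26^20=14
after ADD r4, r4, #4: r4=200+4=204
after ADD r5, r5, #3: r5=3+3=6
CMP r5, #15  (cmp 6,15)
BLT L1: taken
after LDR r0, [r4]: r0=M[204]=13
after SUB r0, r0, #1: r0=13-1=12
after LDR r0, [r4]: r0=M[204]=13
after XOR r0, r0, #18: r0=13^18=31
after LDR r0, [r4]: r0=M[204]=13
after XOR r0, r0, #20: r0=13^20=25
after ADD r4, r4, #4: r4=204+4=208
after ADD r5, r5, #3: r5=6+3=9
CMP r5, #15  (cmp 9,15)
BLT L1: taken
after LDR r0, [r4]: r0=M[208]=9
after SUB r0, r0, #1: r0=9-1=8
after LDR r0, [r4]: r0=M[208]=9
after XOR r0, r0, #18: r0=9^18=27
after LDR r0, [r4]: r0=M[208]=9
after XOR r0, r0, #20: r0=9^20=29
after ADD r4, r4, #4: r4=208+4=212
after ADD r5, r5, #3: r5=9+3=12
CMP r5, #15  (cmp 12,15)
BLT L1: taken
after LDR r0, [r4]: r0=M[212]=6
after SUB r0, r0, #1: r0=6-1=5
after LDR r0, [r4]: r0=M[212]=6
after XOR r0, r0, #18: r0=6^18=20
after LDR r0, [r4]: r0=M[212]=6
after XOR r0, r0, #20: r0=6^20=18
after ADD r4, r4, #4: r4=212+4=216
after ADD r5, r5, #3: r5=12+3=15
CMP r5, #15  (cmp 15,15)
BLT L1: not taken
after SUB r0, r0, #11: r0=18-11=7
STR r0, [204] → M[204]=7
halt.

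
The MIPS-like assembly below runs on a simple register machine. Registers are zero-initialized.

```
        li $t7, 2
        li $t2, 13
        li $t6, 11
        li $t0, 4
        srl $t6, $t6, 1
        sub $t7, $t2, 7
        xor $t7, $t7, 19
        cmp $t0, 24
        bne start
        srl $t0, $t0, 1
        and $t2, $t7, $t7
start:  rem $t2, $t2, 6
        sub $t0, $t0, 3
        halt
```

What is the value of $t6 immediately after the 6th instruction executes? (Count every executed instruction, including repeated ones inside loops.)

$t7=2
$t2=13
$t6=11
$t0=4
$t6=11>>1=5
$t7=13-7=6
After step 6: $t6 = 5.

5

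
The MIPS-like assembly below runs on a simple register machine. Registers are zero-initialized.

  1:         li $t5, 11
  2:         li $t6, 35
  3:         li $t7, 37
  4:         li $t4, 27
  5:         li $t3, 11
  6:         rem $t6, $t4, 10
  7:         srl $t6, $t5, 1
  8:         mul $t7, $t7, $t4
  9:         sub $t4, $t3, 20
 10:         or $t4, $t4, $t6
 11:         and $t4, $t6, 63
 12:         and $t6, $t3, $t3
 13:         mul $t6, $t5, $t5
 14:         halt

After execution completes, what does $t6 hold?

121

li $t5, 11 → $t5=11
li $t6, 35 → $t6=35
li $t7, 37 → $t7=37
li $t4, 27 → $t4=27
li $t3, 11 → $t3=11
rem $t6, $t4, 10 → $t6=27%10=7
srl $t6, $t5, 1 → $t6=11>>1=5
mul $t7, $t7, $t4 → $t7=37*27=999
sub $t4, $t3, 20 → $t4=11-20=-9
or $t4, $t4, $t6 → $t4=(-9)|5=-9
and $t4, $t6, 63 → $t4=5&63=5
and $t6, $t3, $t3 → $t6=11&11=11
mul $t6, $t5, $t5 → $t6=11*11=121
halt.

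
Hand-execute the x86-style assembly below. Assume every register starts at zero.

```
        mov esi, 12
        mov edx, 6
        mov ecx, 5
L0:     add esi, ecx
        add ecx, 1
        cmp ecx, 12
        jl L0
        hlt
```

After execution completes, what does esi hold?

68

after mov esi, 12: esi=12
after mov edx, 6: edx=6
after mov ecx, 5: ecx=5
after add esi, ecx: esi=12+5=17
after add ecx, 1: ecx=5+1=6
cmp ecx, 12  (cmp 6,12)
jl L0: taken
after add esi, ecx: esi=17+6=23
after add ecx, 1: ecx=6+1=7
cmp ecx, 12  (cmp 7,12)
jl L0: taken
after add esi, ecx: esi=23+7=30
after add ecx, 1: ecx=7+1=8
cmp ecx, 12  (cmp 8,12)
jl L0: taken
after add esi, ecx: esi=30+8=38
after add ecx, 1: ecx=8+1=9
cmp ecx, 12  (cmp 9,12)
jl L0: taken
after add esi, ecx: esi=38+9=47
after add ecx, 1: ecx=9+1=10
cmp ecx, 12  (cmp 10,12)
jl L0: taken
after add esi, ecx: esi=47+10=57
after add ecx, 1: ecx=10+1=11
cmp ecx, 12  (cmp 11,12)
jl L0: taken
after add esi, ecx: esi=57+11=68
after add ecx, 1: ecx=11+1=12
cmp ecx, 12  (cmp 12,12)
jl L0: not taken
halt.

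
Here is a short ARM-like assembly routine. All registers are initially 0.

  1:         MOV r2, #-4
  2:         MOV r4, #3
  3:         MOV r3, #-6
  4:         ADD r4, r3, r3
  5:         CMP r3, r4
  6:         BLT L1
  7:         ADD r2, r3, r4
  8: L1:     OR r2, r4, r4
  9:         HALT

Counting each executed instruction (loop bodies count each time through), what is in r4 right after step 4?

r2=-4
r4=3
r3=-6
r4=(-6)+(-6)=-12
After step 4: r4 = -12.

-12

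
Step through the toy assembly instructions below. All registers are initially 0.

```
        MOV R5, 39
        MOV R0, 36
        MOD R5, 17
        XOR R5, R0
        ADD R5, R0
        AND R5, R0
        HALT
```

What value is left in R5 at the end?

4

after MOV R5, 39: R5=39
after MOV R0, 36: R0=36
after MOD R5, 17: R5=39%17=5
after XOR R5, R0: R5=5^36=33
after ADD R5, R0: R5=33+36=69
after AND R5, R0: R5=69&36=4
halt.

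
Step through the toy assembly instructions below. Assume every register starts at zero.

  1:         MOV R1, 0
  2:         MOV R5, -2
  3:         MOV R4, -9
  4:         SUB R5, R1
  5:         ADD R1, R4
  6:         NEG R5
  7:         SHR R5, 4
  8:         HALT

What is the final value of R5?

R1=0
R5=-2
R4=-9
R5=(-2)-0=-2
R1=0+(-9)=-9
R5=-(-2)=2
R5=2>>4=0
halt.

0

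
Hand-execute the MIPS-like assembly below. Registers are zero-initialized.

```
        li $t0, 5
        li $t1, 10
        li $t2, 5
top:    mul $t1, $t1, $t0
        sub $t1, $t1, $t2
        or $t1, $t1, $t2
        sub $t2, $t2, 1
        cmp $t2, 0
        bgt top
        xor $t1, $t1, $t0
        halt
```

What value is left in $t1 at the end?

27570

after li $t0, 5: $t0=5
after li $t1, 10: $t1=10
after li $t2, 5: $t2=5
after mul $t1, $t1, $t0: $t1=10*5=50
after sub $t1, $t1, $t2: $t1=50-5=45
after or $t1, $t1, $t2: $t1=45|5=45
after sub $t2, $t2, 1: $t2=5-1=4
cmp $t2, 0  (cmp 4,0)
bgt top: taken
after mul $t1, $t1, $t0: $t1=45*5=225
after sub $t1, $t1, $t2: $t1=225-4=221
after or $t1, $t1, $t2: $t1=221|4=221
after sub $t2, $t2, 1: $t2=4-1=3
cmp $t2, 0  (cmp 3,0)
bgt top: taken
after mul $t1, $t1, $t0: $t1=221*5=1105
after sub $t1, $t1, $t2: $t1=1105-3=1102
after or $t1, $t1, $t2: $t1=1102|3=1103
after sub $t2, $t2, 1: $t2=3-1=2
cmp $t2, 0  (cmp 2,0)
bgt top: taken
after mul $t1, $t1, $t0: $t1=1103*5=5515
after sub $t1, $t1, $t2: $t1=5515-2=5513
after or $t1, $t1, $t2: $t1=5513|2=5515
after sub $t2, $t2, 1: $t2=2-1=1
cmp $t2, 0  (cmp 1,0)
bgt top: taken
after mul $t1, $t1, $t0: $t1=5515*5=27575
after sub $t1, $t1, $t2: $t1=27575-1=27574
after or $t1, $t1, $t2: $t1=27574|1=27575
after sub $t2, $t2, 1: $t2=1-1=0
cmp $t2, 0  (cmp 0,0)
bgt top: not taken
after xor $t1, $t1, $t0: $t1=27575^5=27570
halt.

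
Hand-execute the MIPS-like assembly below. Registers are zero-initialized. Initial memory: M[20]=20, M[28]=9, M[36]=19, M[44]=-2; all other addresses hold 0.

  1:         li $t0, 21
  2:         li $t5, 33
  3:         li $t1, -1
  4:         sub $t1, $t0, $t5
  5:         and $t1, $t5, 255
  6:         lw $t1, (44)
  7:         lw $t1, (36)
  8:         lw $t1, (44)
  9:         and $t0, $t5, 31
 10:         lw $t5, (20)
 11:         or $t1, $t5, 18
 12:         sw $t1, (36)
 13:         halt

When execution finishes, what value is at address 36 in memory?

after li $t0, 21: $t0=21
after li $t5, 33: $t5=33
after li $t1, -1: $t1=-1
after sub $t1, $t0, $t5: $t1=21-33=-12
after and $t1, $t5, 255: $t1=33&255=33
after lw $t1, (44): $t1=M[44]=-2
after lw $t1, (36): $t1=M[36]=19
after lw $t1, (44): $t1=M[44]=-2
after and $t0, $t5, 31: $t0=33&31=1
after lw $t5, (20): $t5=M[20]=20
after or $t1, $t5, 18: $t1=20|18=22
sw $t1, (36) → M[36]=22
halt.

22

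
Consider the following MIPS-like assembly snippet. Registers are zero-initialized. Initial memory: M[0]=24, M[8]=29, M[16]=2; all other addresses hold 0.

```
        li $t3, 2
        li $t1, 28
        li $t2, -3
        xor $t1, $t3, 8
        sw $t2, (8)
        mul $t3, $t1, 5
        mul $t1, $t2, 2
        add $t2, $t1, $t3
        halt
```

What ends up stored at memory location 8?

after li $t3, 2: $t3=2
after li $t1, 28: $t1=28
after li $t2, -3: $t2=-3
after xor $t1, $t3, 8: $t1=2^8=10
sw $t2, (8) → M[8]=-3
after mul $t3, $t1, 5: $t3=10*5=50
after mul $t1, $t2, 2: $t1=(-3)*2=-6
after add $t2, $t1, $t3: $t2=(-6)+50=44
halt.

-3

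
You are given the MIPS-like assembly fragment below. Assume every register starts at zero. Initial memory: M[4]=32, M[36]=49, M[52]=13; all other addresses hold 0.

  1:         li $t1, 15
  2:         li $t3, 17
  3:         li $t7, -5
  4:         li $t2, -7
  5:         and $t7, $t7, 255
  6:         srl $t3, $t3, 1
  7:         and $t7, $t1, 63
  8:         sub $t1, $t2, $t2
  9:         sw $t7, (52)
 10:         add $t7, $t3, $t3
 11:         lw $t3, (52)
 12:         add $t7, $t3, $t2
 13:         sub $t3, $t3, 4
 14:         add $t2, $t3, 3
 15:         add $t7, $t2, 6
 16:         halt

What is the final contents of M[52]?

15

after li $t1, 15: $t1=15
after li $t3, 17: $t3=17
after li $t7, -5: $t7=-5
after li $t2, -7: $t2=-7
after and $t7, $t7, 255: $t7=(-5)&255=251
after srl $t3, $t3, 1: $t3=17>>1=8
after and $t7, $t1, 63: $t7=15&63=15
after sub $t1, $t2, $t2: $t1=(-7)-(-7)=0
sw $t7, (52) → M[52]=15
after add $t7, $t3, $t3: $t7=8+8=16
after lw $t3, (52): $t3=M[52]=15
after add $t7, $t3, $t2: $t7=15+(-7)=8
after sub $t3, $t3, 4: $t3=15-4=11
after add $t2, $t3, 3: $t2=11+3=14
after add $t7, $t2, 6: $t7=14+6=20
halt.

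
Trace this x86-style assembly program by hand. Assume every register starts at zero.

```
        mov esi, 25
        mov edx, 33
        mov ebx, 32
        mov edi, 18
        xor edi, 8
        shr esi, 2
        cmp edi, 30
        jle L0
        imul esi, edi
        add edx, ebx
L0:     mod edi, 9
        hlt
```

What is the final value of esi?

mov esi, 25 → esi=25
mov edx, 33 → edx=33
mov ebx, 32 → ebx=32
mov edi, 18 → edi=18
xor edi, 8 → edi=18^8=26
shr esi, 2 → esi=25>>2=6
cmp edi, 30  (cmp 26,30)
jle L0: taken
mod edi, 9 → edi=26%9=8
halt.

6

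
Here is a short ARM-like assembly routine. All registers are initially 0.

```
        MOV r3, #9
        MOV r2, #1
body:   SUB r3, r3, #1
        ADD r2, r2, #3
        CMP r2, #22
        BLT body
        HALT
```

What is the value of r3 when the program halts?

MOV r3, #9 → r3=9
MOV r2, #1 → r2=1
SUB r3, r3, #1 → r3=9-1=8
ADD r2, r2, #3 → r2=1+3=4
CMP r2, #22  (cmp 4,22)
BLT body: taken
SUB r3, r3, #1 → r3=8-1=7
ADD r2, r2, #3 → r2=4+3=7
CMP r2, #22  (cmp 7,22)
BLT body: taken
SUB r3, r3, #1 → r3=7-1=6
ADD r2, r2, #3 → r2=7+3=10
CMP r2, #22  (cmp 10,22)
BLT body: taken
SUB r3, r3, #1 → r3=6-1=5
ADD r2, r2, #3 → r2=10+3=13
CMP r2, #22  (cmp 13,22)
BLT body: taken
SUB r3, r3, #1 → r3=5-1=4
ADD r2, r2, #3 → r2=13+3=16
CMP r2, #22  (cmp 16,22)
BLT body: taken
SUB r3, r3, #1 → r3=4-1=3
ADD r2, r2, #3 → r2=16+3=19
CMP r2, #22  (cmp 19,22)
BLT body: taken
SUB r3, r3, #1 → r3=3-1=2
ADD r2, r2, #3 → r2=19+3=22
CMP r2, #22  (cmp 22,22)
BLT body: not taken
halt.

2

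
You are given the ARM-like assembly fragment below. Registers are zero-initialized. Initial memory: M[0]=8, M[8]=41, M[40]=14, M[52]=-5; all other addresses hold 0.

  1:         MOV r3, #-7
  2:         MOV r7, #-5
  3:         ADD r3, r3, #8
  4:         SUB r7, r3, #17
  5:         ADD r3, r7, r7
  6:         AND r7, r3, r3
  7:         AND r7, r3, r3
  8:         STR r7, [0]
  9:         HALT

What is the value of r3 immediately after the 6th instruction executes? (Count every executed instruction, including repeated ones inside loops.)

-32

MOV r3, #-7 → r3=-7
MOV r7, #-5 → r7=-5
ADD r3, r3, #8 → r3=(-7)+8=1
SUB r7, r3, #17 → r7=1-17=-16
ADD r3, r7, r7 → r3=(-16)+(-16)=-32
AND r7, r3, r3 → r7=(-32)&(-32)=-32
After step 6: r3 = -32.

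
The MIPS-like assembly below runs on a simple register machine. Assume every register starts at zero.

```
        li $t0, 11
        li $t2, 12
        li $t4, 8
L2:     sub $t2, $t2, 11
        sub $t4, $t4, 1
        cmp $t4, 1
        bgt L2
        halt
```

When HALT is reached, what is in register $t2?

-65

$t0=11
$t2=12
$t4=8
$t2=12-11=1
$t4=8-1=7
cmp $t4, 1  (cmp 7,1)
bgt L2: taken
$t2=1-11=-10
$t4=7-1=6
cmp $t4, 1  (cmp 6,1)
bgt L2: taken
$t2=(-10)-11=-21
$t4=6-1=5
cmp $t4, 1  (cmp 5,1)
bgt L2: taken
$t2=(-21)-11=-32
$t4=5-1=4
cmp $t4, 1  (cmp 4,1)
bgt L2: taken
$t2=(-32)-11=-43
$t4=4-1=3
cmp $t4, 1  (cmp 3,1)
bgt L2: taken
$t2=(-43)-11=-54
$t4=3-1=2
cmp $t4, 1  (cmp 2,1)
bgt L2: taken
$t2=(-54)-11=-65
$t4=2-1=1
cmp $t4, 1  (cmp 1,1)
bgt L2: not taken
halt.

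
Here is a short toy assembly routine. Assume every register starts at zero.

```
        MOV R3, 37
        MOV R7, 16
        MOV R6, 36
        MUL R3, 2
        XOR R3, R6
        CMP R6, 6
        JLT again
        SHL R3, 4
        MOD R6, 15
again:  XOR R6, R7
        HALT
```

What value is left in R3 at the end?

after MOV R3, 37: R3=37
after MOV R7, 16: R7=16
after MOV R6, 36: R6=36
after MUL R3, 2: R3=37*2=74
after XOR R3, R6: R3=74^36=110
CMP R6, 6  (cmp 36,6)
JLT again: not taken
after SHL R3, 4: R3=110<<4=1760
after MOD R6, 15: R6=36%15=6
after XOR R6, R7: R6=6^16=22
halt.

1760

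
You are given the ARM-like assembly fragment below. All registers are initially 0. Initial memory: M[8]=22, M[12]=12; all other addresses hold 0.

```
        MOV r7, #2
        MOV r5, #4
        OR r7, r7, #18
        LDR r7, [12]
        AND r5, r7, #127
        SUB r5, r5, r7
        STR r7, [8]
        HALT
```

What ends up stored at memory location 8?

after MOV r7, #2: r7=2
after MOV r5, #4: r5=4
after OR r7, r7, #18: r7=2|18=18
after LDR r7, [12]: r7=M[12]=12
after AND r5, r7, #127: r5=12&127=12
after SUB r5, r5, r7: r5=12-12=0
STR r7, [8] → M[8]=12
halt.

12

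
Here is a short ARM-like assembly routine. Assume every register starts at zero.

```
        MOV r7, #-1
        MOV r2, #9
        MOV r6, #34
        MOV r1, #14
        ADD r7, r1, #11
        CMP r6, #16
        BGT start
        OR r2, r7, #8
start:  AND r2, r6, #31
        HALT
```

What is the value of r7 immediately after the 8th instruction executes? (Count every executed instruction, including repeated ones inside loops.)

r7=-1
r2=9
r6=34
r1=14
r7=14+11=25
CMP r6, #16  (cmp 34,16)
BGT start: taken
r2=34&31=2
After step 8: r7 = 25.

25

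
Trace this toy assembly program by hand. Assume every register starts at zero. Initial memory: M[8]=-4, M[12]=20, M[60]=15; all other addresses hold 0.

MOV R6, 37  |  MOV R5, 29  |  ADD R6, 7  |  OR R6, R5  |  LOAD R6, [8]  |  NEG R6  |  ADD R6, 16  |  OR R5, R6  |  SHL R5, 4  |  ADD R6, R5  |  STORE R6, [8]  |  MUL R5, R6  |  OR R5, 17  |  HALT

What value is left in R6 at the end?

484

after MOV R6, 37: R6=37
after MOV R5, 29: R5=29
after ADD R6, 7: R6=37+7=44
after OR R6, R5: R6=44|29=61
after LOAD R6, [8]: R6=M[8]=-4
after NEG R6: R6=-(-4)=4
after ADD R6, 16: R6=4+16=20
after OR R5, R6: R5=29|20=29
after SHL R5, 4: R5=29<<4=464
after ADD R6, R5: R6=20+464=484
STORE R6, [8] → M[8]=484
after MUL R5, R6: R5=464*484=224576
after OR R5, 17: R5=224576|17=224593
halt.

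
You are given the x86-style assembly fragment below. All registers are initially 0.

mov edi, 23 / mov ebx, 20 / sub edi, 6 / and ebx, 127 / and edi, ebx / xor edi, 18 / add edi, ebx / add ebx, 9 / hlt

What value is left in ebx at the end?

29

edi=23
ebx=20
edi=23-6=17
ebx=20&127=20
edi=17&20=16
edi=16^18=2
edi=2+20=22
ebx=20+9=29
halt.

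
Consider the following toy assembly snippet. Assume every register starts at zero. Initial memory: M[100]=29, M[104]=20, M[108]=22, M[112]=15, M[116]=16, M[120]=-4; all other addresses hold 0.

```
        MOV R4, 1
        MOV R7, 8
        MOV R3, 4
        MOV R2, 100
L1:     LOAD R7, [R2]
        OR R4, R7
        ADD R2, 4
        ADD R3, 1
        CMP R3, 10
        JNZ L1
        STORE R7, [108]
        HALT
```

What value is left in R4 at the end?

MOV R4, 1 → R4=1
MOV R7, 8 → R7=8
MOV R3, 4 → R3=4
MOV R2, 100 → R2=100
LOAD R7, [R2] → R7=M[100]=29
OR R4, R7 → R4=1|29=29
ADD R2, 4 → R2=100+4=104
ADD R3, 1 → R3=4+1=5
CMP R3, 10  (cmp 5,10)
JNZ L1: taken
LOAD R7, [R2] → R7=M[104]=20
OR R4, R7 → R4=29|20=29
ADD R2, 4 → R2=104+4=108
ADD R3, 1 → R3=5+1=6
CMP R3, 10  (cmp 6,10)
JNZ L1: taken
LOAD R7, [R2] → R7=M[108]=22
OR R4, R7 → R4=29|22=31
ADD R2, 4 → R2=108+4=112
ADD R3, 1 → R3=6+1=7
CMP R3, 10  (cmp 7,10)
JNZ L1: taken
LOAD R7, [R2] → R7=M[112]=15
OR R4, R7 → R4=31|15=31
ADD R2, 4 → R2=112+4=116
ADD R3, 1 → R3=7+1=8
CMP R3, 10  (cmp 8,10)
JNZ L1: taken
LOAD R7, [R2] → R7=M[116]=16
OR R4, R7 → R4=31|16=31
ADD R2, 4 → R2=116+4=120
ADD R3, 1 → R3=8+1=9
CMP R3, 10  (cmp 9,10)
JNZ L1: taken
LOAD R7, [R2] → R7=M[120]=-4
OR R4, R7 → R4=31|(-4)=-1
ADD R2, 4 → R2=120+4=124
ADD R3, 1 → R3=9+1=10
CMP R3, 10  (cmp 10,10)
JNZ L1: not taken
STORE R7, [108] → M[108]=-4
halt.

-1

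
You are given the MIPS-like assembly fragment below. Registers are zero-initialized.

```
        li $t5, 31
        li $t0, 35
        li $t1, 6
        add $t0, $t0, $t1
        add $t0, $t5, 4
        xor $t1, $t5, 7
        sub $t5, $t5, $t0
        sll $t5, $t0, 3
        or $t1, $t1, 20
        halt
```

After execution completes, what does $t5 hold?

li $t5, 31 → $t5=31
li $t0, 35 → $t0=35
li $t1, 6 → $t1=6
add $t0, $t0, $t1 → $t0=35+6=41
add $t0, $t5, 4 → $t0=31+4=35
xor $t1, $t5, 7 → $t1=31^7=24
sub $t5, $t5, $t0 → $t5=31-35=-4
sll $t5, $t0, 3 → $t5=35<<3=280
or $t1, $t1, 20 → $t1=24|20=28
halt.

280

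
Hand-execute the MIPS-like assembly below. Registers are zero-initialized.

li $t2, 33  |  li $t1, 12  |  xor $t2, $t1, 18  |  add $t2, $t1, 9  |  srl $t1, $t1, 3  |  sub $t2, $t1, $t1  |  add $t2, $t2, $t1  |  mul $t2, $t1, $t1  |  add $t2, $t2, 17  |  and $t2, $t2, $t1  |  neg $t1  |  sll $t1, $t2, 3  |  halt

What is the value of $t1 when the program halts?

li $t2, 33 → $t2=33
li $t1, 12 → $t1=12
xor $t2, $t1, 18 → $t2=12^18=30
add $t2, $t1, 9 → $t2=12+9=21
srl $t1, $t1, 3 → $t1=12>>3=1
sub $t2, $t1, $t1 → $t2=1-1=0
add $t2, $t2, $t1 → $t2=0+1=1
mul $t2, $t1, $t1 → $t2=1*1=1
add $t2, $t2, 17 → $t2=1+17=18
and $t2, $t2, $t1 → $t2=18&1=0
neg $t1 → $t1=-(1)=-1
sll $t1, $t2, 3 → $t1=0<<3=0
halt.

0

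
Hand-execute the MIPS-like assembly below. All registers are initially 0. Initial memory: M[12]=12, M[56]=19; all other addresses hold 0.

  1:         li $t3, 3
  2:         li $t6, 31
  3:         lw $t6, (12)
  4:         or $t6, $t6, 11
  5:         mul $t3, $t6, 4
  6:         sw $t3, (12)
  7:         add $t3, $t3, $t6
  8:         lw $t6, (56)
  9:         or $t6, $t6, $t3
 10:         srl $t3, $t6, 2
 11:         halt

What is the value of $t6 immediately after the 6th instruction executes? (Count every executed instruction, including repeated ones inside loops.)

$t3=3
$t6=31
$t6=M[12]=12
$t6=12|11=15
$t3=15*4=60
sw $t3, (12) → M[12]=60
After step 6: $t6 = 15.

15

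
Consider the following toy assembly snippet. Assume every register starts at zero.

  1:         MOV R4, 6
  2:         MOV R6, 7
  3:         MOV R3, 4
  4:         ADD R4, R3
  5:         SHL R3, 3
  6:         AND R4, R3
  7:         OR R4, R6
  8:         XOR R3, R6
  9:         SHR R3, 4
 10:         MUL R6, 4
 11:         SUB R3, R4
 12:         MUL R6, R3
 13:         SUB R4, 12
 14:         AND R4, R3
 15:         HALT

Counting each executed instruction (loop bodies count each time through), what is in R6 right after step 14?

after MOV R4, 6: R4=6
after MOV R6, 7: R6=7
after MOV R3, 4: R3=4
after ADD R4, R3: R4=6+4=10
after SHL R3, 3: R3=4<<3=32
after AND R4, R3: R4=10&32=0
after OR R4, R6: R4=0|7=7
after XOR R3, R6: R3=32^7=39
after SHR R3, 4: R3=39>>4=2
after MUL R6, 4: R6=7*4=28
after SUB R3, R4: R3=2-7=-5
after MUL R6, R3: R6=28*(-5)=-140
after SUB R4, 12: R4=7-12=-5
after AND R4, R3: R4=(-5)&(-5)=-5
After step 14: R6 = -140.

-140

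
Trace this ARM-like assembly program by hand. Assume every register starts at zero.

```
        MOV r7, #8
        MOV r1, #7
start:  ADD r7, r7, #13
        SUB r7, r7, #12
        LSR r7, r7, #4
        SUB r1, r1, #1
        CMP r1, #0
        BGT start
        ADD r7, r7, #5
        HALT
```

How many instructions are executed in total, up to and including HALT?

46

after MOV r7, #8: r7=8
after MOV r1, #7: r1=7
after ADD r7, r7, #13: r7=8+13=21
after SUB r7, r7, #12: r7=21-12=9
after LSR r7, r7, #4: r7=9>>4=0
after SUB r1, r1, #1: r1=7-1=6
CMP r1, #0  (cmp 6,0)
BGT start: taken
after ADD r7, r7, #13: r7=0+13=13
after SUB r7, r7, #12: r7=13-12=1
after LSR r7, r7, #4: r7=1>>4=0
after SUB r1, r1, #1: r1=6-1=5
CMP r1, #0  (cmp 5,0)
BGT start: taken
after ADD r7, r7, #13: r7=0+13=13
after SUB r7, r7, #12: r7=13-12=1
after LSR r7, r7, #4: r7=1>>4=0
after SUB r1, r1, #1: r1=5-1=4
CMP r1, #0  (cmp 4,0)
BGT start: taken
after ADD r7, r7, #13: r7=0+13=13
after SUB r7, r7, #12: r7=13-12=1
after LSR r7, r7, #4: r7=1>>4=0
after SUB r1, r1, #1: r1=4-1=3
CMP r1, #0  (cmp 3,0)
BGT start: taken
after ADD r7, r7, #13: r7=0+13=13
after SUB r7, r7, #12: r7=13-12=1
after LSR r7, r7, #4: r7=1>>4=0
after SUB r1, r1, #1: r1=3-1=2
CMP r1, #0  (cmp 2,0)
BGT start: taken
after ADD r7, r7, #13: r7=0+13=13
after SUB r7, r7, #12: r7=13-12=1
after LSR r7, r7, #4: r7=1>>4=0
after SUB r1, r1, #1: r1=2-1=1
CMP r1, #0  (cmp 1,0)
BGT start: taken
after ADD r7, r7, #13: r7=0+13=13
after SUB r7, r7, #12: r7=13-12=1
after LSR r7, r7, #4: r7=1>>4=0
after SUB r1, r1, #1: r1=1-1=0
CMP r1, #0  (cmp 0,0)
BGT start: not taken
after ADD r7, r7, #5: r7=0+5=5
halt.
Total executed instructions: 46.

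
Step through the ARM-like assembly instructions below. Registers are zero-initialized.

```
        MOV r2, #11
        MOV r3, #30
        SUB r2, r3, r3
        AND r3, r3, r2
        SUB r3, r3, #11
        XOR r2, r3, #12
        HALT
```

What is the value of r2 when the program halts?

-7

after MOV r2, #11: r2=11
after MOV r3, #30: r3=30
after SUB r2, r3, r3: r2=30-30=0
after AND r3, r3, r2: r3=30&0=0
after SUB r3, r3, #11: r3=0-11=-11
after XOR r2, r3, #12: r2=(-11)^12=-7
halt.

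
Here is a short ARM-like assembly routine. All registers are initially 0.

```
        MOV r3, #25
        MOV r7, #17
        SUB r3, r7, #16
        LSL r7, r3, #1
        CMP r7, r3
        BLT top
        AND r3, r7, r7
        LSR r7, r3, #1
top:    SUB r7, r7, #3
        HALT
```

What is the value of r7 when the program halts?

-2

MOV r3, #25 → r3=25
MOV r7, #17 → r7=17
SUB r3, r7, #16 → r3=17-16=1
LSL r7, r3, #1 → r7=1<<1=2
CMP r7, r3  (cmp 2,1)
BLT top: not taken
AND r3, r7, r7 → r3=2&2=2
LSR r7, r3, #1 → r7=2>>1=1
SUB r7, r7, #3 → r7=1-3=-2
halt.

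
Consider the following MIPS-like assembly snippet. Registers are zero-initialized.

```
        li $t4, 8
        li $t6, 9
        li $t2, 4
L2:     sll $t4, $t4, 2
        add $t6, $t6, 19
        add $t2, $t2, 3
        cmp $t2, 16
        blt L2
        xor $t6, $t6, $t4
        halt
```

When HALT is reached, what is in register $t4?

$t4=8
$t6=9
$t2=4
$t4=8<<2=32
$t6=9+19=28
$t2=4+3=7
cmp $t2, 16  (cmp 7,16)
blt L2: taken
$t4=32<<2=128
$t6=28+19=47
$t2=7+3=10
cmp $t2, 16  (cmp 10,16)
blt L2: taken
$t4=128<<2=512
$t6=47+19=66
$t2=10+3=13
cmp $t2, 16  (cmp 13,16)
blt L2: taken
$t4=512<<2=2048
$t6=66+19=85
$t2=13+3=16
cmp $t2, 16  (cmp 16,16)
blt L2: not taken
$t6=85^2048=2133
halt.

2048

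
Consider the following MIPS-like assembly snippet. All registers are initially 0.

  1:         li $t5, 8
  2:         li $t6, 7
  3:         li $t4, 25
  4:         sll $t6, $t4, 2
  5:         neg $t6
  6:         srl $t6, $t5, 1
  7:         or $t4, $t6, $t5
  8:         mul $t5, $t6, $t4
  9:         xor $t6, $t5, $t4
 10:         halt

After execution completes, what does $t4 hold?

$t5=8
$t6=7
$t4=25
$t6=25<<2=100
$t6=-(100)=-100
$t6=8>>1=4
$t4=4|8=12
$t5=4*12=48
$t6=48^12=60
halt.

12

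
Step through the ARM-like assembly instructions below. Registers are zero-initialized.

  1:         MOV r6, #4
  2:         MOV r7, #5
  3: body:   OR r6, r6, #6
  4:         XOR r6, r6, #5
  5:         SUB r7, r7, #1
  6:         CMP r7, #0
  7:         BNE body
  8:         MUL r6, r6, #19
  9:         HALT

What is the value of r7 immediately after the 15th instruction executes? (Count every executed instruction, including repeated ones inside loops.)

2

after MOV r6, #4: r6=4
after MOV r7, #5: r7=5
after OR r6, r6, #6: r6=4|6=6
after XOR r6, r6, #5: r6=6^5=3
after SUB r7, r7, #1: r7=5-1=4
CMP r7, #0  (cmp 4,0)
BNE body: taken
after OR r6, r6, #6: r6=3|6=7
after XOR r6, r6, #5: r6=7^5=2
after SUB r7, r7, #1: r7=4-1=3
CMP r7, #0  (cmp 3,0)
BNE body: taken
after OR r6, r6, #6: r6=2|6=6
after XOR r6, r6, #5: r6=6^5=3
after SUB r7, r7, #1: r7=3-1=2
After step 15: r7 = 2.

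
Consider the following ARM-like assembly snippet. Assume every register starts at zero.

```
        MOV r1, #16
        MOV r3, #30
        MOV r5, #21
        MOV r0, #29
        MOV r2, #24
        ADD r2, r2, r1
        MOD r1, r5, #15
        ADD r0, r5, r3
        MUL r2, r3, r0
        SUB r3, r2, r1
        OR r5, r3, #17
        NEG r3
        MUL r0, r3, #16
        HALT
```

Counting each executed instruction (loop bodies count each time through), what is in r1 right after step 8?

6

r1=16
r3=30
r5=21
r0=29
r2=24
r2=24+16=40
r1=21%15=6
r0=21+30=51
After step 8: r1 = 6.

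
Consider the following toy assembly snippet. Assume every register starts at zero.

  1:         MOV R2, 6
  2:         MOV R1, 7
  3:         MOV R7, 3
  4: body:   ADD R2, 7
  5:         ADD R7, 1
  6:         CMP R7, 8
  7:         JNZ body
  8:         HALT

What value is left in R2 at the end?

MOV R2, 6 → R2=6
MOV R1, 7 → R1=7
MOV R7, 3 → R7=3
ADD R2, 7 → R2=6+7=13
ADD R7, 1 → R7=3+1=4
CMP R7, 8  (cmp 4,8)
JNZ body: taken
ADD R2, 7 → R2=13+7=20
ADD R7, 1 → R7=4+1=5
CMP R7, 8  (cmp 5,8)
JNZ body: taken
ADD R2, 7 → R2=20+7=27
ADD R7, 1 → R7=5+1=6
CMP R7, 8  (cmp 6,8)
JNZ body: taken
ADD R2, 7 → R2=27+7=34
ADD R7, 1 → R7=6+1=7
CMP R7, 8  (cmp 7,8)
JNZ body: taken
ADD R2, 7 → R2=34+7=41
ADD R7, 1 → R7=7+1=8
CMP R7, 8  (cmp 8,8)
JNZ body: not taken
halt.

41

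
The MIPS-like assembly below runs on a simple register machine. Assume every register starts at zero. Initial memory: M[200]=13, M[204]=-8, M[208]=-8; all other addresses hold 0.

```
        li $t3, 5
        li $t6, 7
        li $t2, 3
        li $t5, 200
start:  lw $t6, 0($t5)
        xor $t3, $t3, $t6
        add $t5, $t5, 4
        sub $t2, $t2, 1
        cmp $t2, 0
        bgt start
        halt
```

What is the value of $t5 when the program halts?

212

after li $t3, 5: $t3=5
after li $t6, 7: $t6=7
after li $t2, 3: $t2=3
after li $t5, 200: $t5=200
after lw $t6, 0($t5): $t6=M[200]=13
after xor $t3, $t3, $t6: $t3=5^13=8
after add $t5, $t5, 4: $t5=200+4=204
after sub $t2, $t2, 1: $t2=3-1=2
cmp $t2, 0  (cmp 2,0)
bgt start: taken
after lw $t6, 0($t5): $t6=M[204]=-8
after xor $t3, $t3, $t6: $t3=8^(-8)=-16
after add $t5, $t5, 4: $t5=204+4=208
after sub $t2, $t2, 1: $t2=2-1=1
cmp $t2, 0  (cmp 1,0)
bgt start: taken
after lw $t6, 0($t5): $t6=M[208]=-8
after xor $t3, $t3, $t6: $t3=(-16)^(-8)=8
after add $t5, $t5, 4: $t5=208+4=212
after sub $t2, $t2, 1: $t2=1-1=0
cmp $t2, 0  (cmp 0,0)
bgt start: not taken
halt.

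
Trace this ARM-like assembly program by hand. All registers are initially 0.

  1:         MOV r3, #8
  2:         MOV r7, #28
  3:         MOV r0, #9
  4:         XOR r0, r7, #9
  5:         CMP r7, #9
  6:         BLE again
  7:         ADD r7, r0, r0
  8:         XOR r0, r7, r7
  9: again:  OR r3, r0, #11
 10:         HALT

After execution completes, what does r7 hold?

MOV r3, #8 → r3=8
MOV r7, #28 → r7=28
MOV r0, #9 → r0=9
XOR r0, r7, #9 → r0=28^9=21
CMP r7, #9  (cmp 28,9)
BLE again: not taken
ADD r7, r0, r0 → r7=21+21=42
XOR r0, r7, r7 → r0=42^42=0
OR r3, r0, #11 → r3=0|11=11
halt.

42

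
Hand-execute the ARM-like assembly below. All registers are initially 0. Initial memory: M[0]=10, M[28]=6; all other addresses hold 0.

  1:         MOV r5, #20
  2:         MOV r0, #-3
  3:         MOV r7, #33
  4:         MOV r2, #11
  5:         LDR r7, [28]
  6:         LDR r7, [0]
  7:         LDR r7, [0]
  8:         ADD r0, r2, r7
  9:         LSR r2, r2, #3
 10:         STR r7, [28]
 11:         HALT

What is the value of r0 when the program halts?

after MOV r5, #20: r5=20
after MOV r0, #-3: r0=-3
after MOV r7, #33: r7=33
after MOV r2, #11: r2=11
after LDR r7, [28]: r7=M[28]=6
after LDR r7, [0]: r7=M[0]=10
after LDR r7, [0]: r7=M[0]=10
after ADD r0, r2, r7: r0=11+10=21
after LSR r2, r2, #3: r2=11>>3=1
STR r7, [28] → M[28]=10
halt.

21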